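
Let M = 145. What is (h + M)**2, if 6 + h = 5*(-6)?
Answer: 11881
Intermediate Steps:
h = -36 (h = -6 + 5*(-6) = -6 - 30 = -36)
(h + M)**2 = (-36 + 145)**2 = 109**2 = 11881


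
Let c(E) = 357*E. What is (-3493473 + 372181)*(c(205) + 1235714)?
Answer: -4085455977508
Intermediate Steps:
(-3493473 + 372181)*(c(205) + 1235714) = (-3493473 + 372181)*(357*205 + 1235714) = -3121292*(73185 + 1235714) = -3121292*1308899 = -4085455977508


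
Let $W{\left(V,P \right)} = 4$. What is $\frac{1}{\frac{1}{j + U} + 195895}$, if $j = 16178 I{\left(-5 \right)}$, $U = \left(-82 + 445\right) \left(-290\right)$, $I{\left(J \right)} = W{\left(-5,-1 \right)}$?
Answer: $\frac{40558}{7945109409} \approx 5.1048 \cdot 10^{-6}$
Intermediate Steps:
$I{\left(J \right)} = 4$
$U = -105270$ ($U = 363 \left(-290\right) = -105270$)
$j = 64712$ ($j = 16178 \cdot 4 = 64712$)
$\frac{1}{\frac{1}{j + U} + 195895} = \frac{1}{\frac{1}{64712 - 105270} + 195895} = \frac{1}{\frac{1}{-40558} + 195895} = \frac{1}{- \frac{1}{40558} + 195895} = \frac{1}{\frac{7945109409}{40558}} = \frac{40558}{7945109409}$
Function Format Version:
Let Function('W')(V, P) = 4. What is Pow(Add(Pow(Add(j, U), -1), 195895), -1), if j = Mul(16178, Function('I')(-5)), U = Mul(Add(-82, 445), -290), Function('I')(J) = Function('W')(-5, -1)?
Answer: Rational(40558, 7945109409) ≈ 5.1048e-6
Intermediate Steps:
Function('I')(J) = 4
U = -105270 (U = Mul(363, -290) = -105270)
j = 64712 (j = Mul(16178, 4) = 64712)
Pow(Add(Pow(Add(j, U), -1), 195895), -1) = Pow(Add(Pow(Add(64712, -105270), -1), 195895), -1) = Pow(Add(Pow(-40558, -1), 195895), -1) = Pow(Add(Rational(-1, 40558), 195895), -1) = Pow(Rational(7945109409, 40558), -1) = Rational(40558, 7945109409)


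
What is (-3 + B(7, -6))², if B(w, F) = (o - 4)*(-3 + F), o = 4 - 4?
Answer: 1089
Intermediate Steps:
o = 0
B(w, F) = 12 - 4*F (B(w, F) = (0 - 4)*(-3 + F) = -4*(-3 + F) = 12 - 4*F)
(-3 + B(7, -6))² = (-3 + (12 - 4*(-6)))² = (-3 + (12 + 24))² = (-3 + 36)² = 33² = 1089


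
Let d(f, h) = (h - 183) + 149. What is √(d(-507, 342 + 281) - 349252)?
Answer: I*√348663 ≈ 590.48*I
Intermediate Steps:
d(f, h) = -34 + h (d(f, h) = (-183 + h) + 149 = -34 + h)
√(d(-507, 342 + 281) - 349252) = √((-34 + (342 + 281)) - 349252) = √((-34 + 623) - 349252) = √(589 - 349252) = √(-348663) = I*√348663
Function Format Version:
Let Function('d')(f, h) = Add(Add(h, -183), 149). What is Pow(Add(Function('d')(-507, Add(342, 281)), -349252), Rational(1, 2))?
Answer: Mul(I, Pow(348663, Rational(1, 2))) ≈ Mul(590.48, I)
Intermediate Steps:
Function('d')(f, h) = Add(-34, h) (Function('d')(f, h) = Add(Add(-183, h), 149) = Add(-34, h))
Pow(Add(Function('d')(-507, Add(342, 281)), -349252), Rational(1, 2)) = Pow(Add(Add(-34, Add(342, 281)), -349252), Rational(1, 2)) = Pow(Add(Add(-34, 623), -349252), Rational(1, 2)) = Pow(Add(589, -349252), Rational(1, 2)) = Pow(-348663, Rational(1, 2)) = Mul(I, Pow(348663, Rational(1, 2)))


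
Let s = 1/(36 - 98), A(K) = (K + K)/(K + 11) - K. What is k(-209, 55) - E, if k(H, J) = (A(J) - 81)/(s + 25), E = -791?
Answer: 3650791/4647 ≈ 785.62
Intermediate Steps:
A(K) = -K + 2*K/(11 + K) (A(K) = (2*K)/(11 + K) - K = 2*K/(11 + K) - K = -K + 2*K/(11 + K))
s = -1/62 (s = 1/(-62) = -1/62 ≈ -0.016129)
k(H, J) = -5022/1549 - 62*J*(9 + J)/(1549*(11 + J)) (k(H, J) = (-J*(9 + J)/(11 + J) - 81)/(-1/62 + 25) = (-81 - J*(9 + J)/(11 + J))/(1549/62) = (-81 - J*(9 + J)/(11 + J))*(62/1549) = -5022/1549 - 62*J*(9 + J)/(1549*(11 + J)))
k(-209, 55) - E = 62*(-891 - 1*55² - 90*55)/(1549*(11 + 55)) - 1*(-791) = (62/1549)*(-891 - 1*3025 - 4950)/66 + 791 = (62/1549)*(1/66)*(-891 - 3025 - 4950) + 791 = (62/1549)*(1/66)*(-8866) + 791 = -24986/4647 + 791 = 3650791/4647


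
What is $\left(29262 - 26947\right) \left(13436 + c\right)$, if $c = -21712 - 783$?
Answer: $-20971585$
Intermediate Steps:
$c = -22495$ ($c = -21712 - 783 = -22495$)
$\left(29262 - 26947\right) \left(13436 + c\right) = \left(29262 - 26947\right) \left(13436 - 22495\right) = 2315 \left(-9059\right) = -20971585$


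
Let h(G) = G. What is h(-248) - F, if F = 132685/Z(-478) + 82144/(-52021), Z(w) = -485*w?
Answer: -595749202701/2412005686 ≈ -246.99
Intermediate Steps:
F = -2428207427/2412005686 (F = 132685/((-485*(-478))) + 82144/(-52021) = 132685/231830 + 82144*(-1/52021) = 132685*(1/231830) - 82144/52021 = 26537/46366 - 82144/52021 = -2428207427/2412005686 ≈ -1.0067)
h(-248) - F = -248 - 1*(-2428207427/2412005686) = -248 + 2428207427/2412005686 = -595749202701/2412005686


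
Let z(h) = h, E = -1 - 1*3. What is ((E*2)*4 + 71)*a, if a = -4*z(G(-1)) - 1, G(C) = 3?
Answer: -507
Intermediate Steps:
E = -4 (E = -1 - 3 = -4)
a = -13 (a = -4*3 - 1 = -12 - 1 = -13)
((E*2)*4 + 71)*a = (-4*2*4 + 71)*(-13) = (-8*4 + 71)*(-13) = (-32 + 71)*(-13) = 39*(-13) = -507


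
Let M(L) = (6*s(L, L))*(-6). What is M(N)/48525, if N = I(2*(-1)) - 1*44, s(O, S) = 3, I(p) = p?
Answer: -36/16175 ≈ -0.0022257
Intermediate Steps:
N = -46 (N = 2*(-1) - 1*44 = -2 - 44 = -46)
M(L) = -108 (M(L) = (6*3)*(-6) = 18*(-6) = -108)
M(N)/48525 = -108/48525 = -108*1/48525 = -36/16175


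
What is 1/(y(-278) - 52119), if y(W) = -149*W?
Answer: -1/10697 ≈ -9.3484e-5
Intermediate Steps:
1/(y(-278) - 52119) = 1/(-149*(-278) - 52119) = 1/(41422 - 52119) = 1/(-10697) = -1/10697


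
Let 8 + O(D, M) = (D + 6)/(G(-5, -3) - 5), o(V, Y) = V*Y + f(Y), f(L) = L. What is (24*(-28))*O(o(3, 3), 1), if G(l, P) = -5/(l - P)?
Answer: 51072/5 ≈ 10214.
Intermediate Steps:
o(V, Y) = Y + V*Y (o(V, Y) = V*Y + Y = Y + V*Y)
O(D, M) = -52/5 - 2*D/5 (O(D, M) = -8 + (D + 6)/(5/(-3 - 1*(-5)) - 5) = -8 + (6 + D)/(5/(-3 + 5) - 5) = -8 + (6 + D)/(5/2 - 5) = -8 + (6 + D)/(-5/2) = -8 + (6 + D)*(-2/5) = -8 + (-12/5 - 2*D/5) = -52/5 - 2*D/5)
(24*(-28))*O(o(3, 3), 1) = (24*(-28))*(-52/5 - 6*(1 + 3)/5) = -672*(-52/5 - 6*4/5) = -672*(-52/5 - 2/5*12) = -672*(-52/5 - 24/5) = -672*(-76/5) = 51072/5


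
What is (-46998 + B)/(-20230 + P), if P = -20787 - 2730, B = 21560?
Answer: 25438/43747 ≈ 0.58148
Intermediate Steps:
P = -23517
(-46998 + B)/(-20230 + P) = (-46998 + 21560)/(-20230 - 23517) = -25438/(-43747) = -25438*(-1/43747) = 25438/43747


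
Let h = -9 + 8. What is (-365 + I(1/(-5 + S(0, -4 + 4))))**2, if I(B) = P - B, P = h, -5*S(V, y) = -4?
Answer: 58997761/441 ≈ 1.3378e+5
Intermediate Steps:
S(V, y) = 4/5 (S(V, y) = -1/5*(-4) = 4/5)
h = -1
P = -1
I(B) = -1 - B
(-365 + I(1/(-5 + S(0, -4 + 4))))**2 = (-365 + (-1 - 1/(-5 + 4/5)))**2 = (-365 + (-1 - 1/(-21/5)))**2 = (-365 + (-1 - 1*(-5/21)))**2 = (-365 + (-1 + 5/21))**2 = (-365 - 16/21)**2 = (-7681/21)**2 = 58997761/441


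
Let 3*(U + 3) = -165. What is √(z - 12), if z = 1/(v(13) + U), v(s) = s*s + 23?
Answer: I*√215338/134 ≈ 3.463*I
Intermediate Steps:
U = -58 (U = -3 + (⅓)*(-165) = -3 - 55 = -58)
v(s) = 23 + s² (v(s) = s² + 23 = 23 + s²)
z = 1/134 (z = 1/((23 + 13²) - 58) = 1/((23 + 169) - 58) = 1/(192 - 58) = 1/134 ≈ 0.0074627)
√(z - 12) = √(1/134 - 12) = √(-1607/134) = I*√215338/134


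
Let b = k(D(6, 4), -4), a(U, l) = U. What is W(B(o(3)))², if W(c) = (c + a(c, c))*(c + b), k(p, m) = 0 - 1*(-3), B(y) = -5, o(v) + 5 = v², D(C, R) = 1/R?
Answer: 400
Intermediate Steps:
o(v) = -5 + v²
k(p, m) = 3 (k(p, m) = 0 + 3 = 3)
b = 3
W(c) = 2*c*(3 + c) (W(c) = (c + c)*(c + 3) = (2*c)*(3 + c) = 2*c*(3 + c))
W(B(o(3)))² = (2*(-5)*(3 - 5))² = (2*(-5)*(-2))² = 20² = 400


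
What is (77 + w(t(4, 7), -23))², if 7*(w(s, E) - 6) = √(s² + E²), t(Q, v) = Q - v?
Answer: (581 + √538)²/49 ≈ 7450.0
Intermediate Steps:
w(s, E) = 6 + √(E² + s²)/7 (w(s, E) = 6 + √(s² + E²)/7 = 6 + √(E² + s²)/7)
(77 + w(t(4, 7), -23))² = (77 + (6 + √((-23)² + (4 - 1*7)²)/7))² = (77 + (6 + √(529 + (4 - 7)²)/7))² = (77 + (6 + √(529 + (-3)²)/7))² = (77 + (6 + √(529 + 9)/7))² = (77 + (6 + √538/7))² = (83 + √538/7)²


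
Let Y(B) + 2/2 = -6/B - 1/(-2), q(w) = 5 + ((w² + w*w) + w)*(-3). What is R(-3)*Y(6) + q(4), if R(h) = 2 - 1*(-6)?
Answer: -115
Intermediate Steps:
R(h) = 8 (R(h) = 2 + 6 = 8)
q(w) = 5 - 6*w² - 3*w (q(w) = 5 + ((w² + w²) + w)*(-3) = 5 + (2*w² + w)*(-3) = 5 + (w + 2*w²)*(-3) = 5 + (-6*w² - 3*w) = 5 - 6*w² - 3*w)
Y(B) = -½ - 6/B (Y(B) = -1 + (-6/B - 1/(-2)) = -1 + (-6/B - 1*(-½)) = -1 + (-6/B + ½) = -1 + (½ - 6/B) = -½ - 6/B)
R(-3)*Y(6) + q(4) = 8*((½)*(-12 - 1*6)/6) + (5 - 6*4² - 3*4) = 8*((½)*(⅙)*(-12 - 6)) + (5 - 6*16 - 12) = 8*((½)*(⅙)*(-18)) + (5 - 96 - 12) = 8*(-3/2) - 103 = -12 - 103 = -115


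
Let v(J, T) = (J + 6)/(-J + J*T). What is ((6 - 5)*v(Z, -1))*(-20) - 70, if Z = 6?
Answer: -50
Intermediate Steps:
v(J, T) = (6 + J)/(-J + J*T)
((6 - 5)*v(Z, -1))*(-20) - 70 = ((6 - 5)*((6 + 6)/(6*(-1 - 1))))*(-20) - 70 = (1*((⅙)*12/(-2)))*(-20) - 70 = (1*((⅙)*(-½)*12))*(-20) - 70 = (1*(-1))*(-20) - 70 = -1*(-20) - 70 = 20 - 70 = -50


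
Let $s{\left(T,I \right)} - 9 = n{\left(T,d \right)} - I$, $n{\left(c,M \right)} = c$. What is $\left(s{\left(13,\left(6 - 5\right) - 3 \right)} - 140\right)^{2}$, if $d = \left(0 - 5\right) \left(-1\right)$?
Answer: $13456$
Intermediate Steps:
$d = 5$ ($d = \left(-5\right) \left(-1\right) = 5$)
$s{\left(T,I \right)} = 9 + T - I$ ($s{\left(T,I \right)} = 9 - \left(I - T\right) = 9 + T - I$)
$\left(s{\left(13,\left(6 - 5\right) - 3 \right)} - 140\right)^{2} = \left(\left(9 + 13 - \left(\left(6 - 5\right) - 3\right)\right) - 140\right)^{2} = \left(\left(9 + 13 - \left(1 - 3\right)\right) - 140\right)^{2} = \left(\left(9 + 13 - -2\right) - 140\right)^{2} = \left(\left(9 + 13 + 2\right) - 140\right)^{2} = \left(24 - 140\right)^{2} = \left(-116\right)^{2} = 13456$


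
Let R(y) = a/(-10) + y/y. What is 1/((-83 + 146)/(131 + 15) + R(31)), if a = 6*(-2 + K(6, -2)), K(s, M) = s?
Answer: -730/707 ≈ -1.0325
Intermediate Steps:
a = 24 (a = 6*(-2 + 6) = 6*4 = 24)
R(y) = -7/5 (R(y) = 24/(-10) + y/y = 24*(-1/10) + 1 = -12/5 + 1 = -7/5)
1/((-83 + 146)/(131 + 15) + R(31)) = 1/((-83 + 146)/(131 + 15) - 7/5) = 1/(63/146 - 7/5) = 1/(-707/730) = -730/707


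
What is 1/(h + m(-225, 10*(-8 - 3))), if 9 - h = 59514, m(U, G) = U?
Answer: -1/59730 ≈ -1.6742e-5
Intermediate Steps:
h = -59505 (h = 9 - 1*59514 = 9 - 59514 = -59505)
1/(h + m(-225, 10*(-8 - 3))) = 1/(-59505 - 225) = 1/(-59730) = -1/59730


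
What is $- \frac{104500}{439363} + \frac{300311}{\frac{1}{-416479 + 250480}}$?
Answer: $- \frac{21902828008800607}{439363} \approx -4.9851 \cdot 10^{10}$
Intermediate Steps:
$- \frac{104500}{439363} + \frac{300311}{\frac{1}{-416479 + 250480}} = \left(-104500\right) \frac{1}{439363} + \frac{300311}{\frac{1}{-165999}} = - \frac{104500}{439363} + \frac{300311}{- \frac{1}{165999}} = - \frac{104500}{439363} + 300311 \left(-165999\right) = - \frac{104500}{439363} - 49851325689 = - \frac{21902828008800607}{439363}$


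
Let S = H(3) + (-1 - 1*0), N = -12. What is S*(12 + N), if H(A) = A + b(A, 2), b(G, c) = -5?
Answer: 0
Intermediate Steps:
H(A) = -5 + A (H(A) = A - 5 = -5 + A)
S = -3 (S = (-5 + 3) + (-1 - 1*0) = -2 + (-1 + 0) = -2 - 1 = -3)
S*(12 + N) = -3*(12 - 12) = -3*0 = 0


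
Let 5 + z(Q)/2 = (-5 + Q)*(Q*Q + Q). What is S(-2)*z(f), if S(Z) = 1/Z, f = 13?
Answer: -1451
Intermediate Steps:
z(Q) = -10 + 2*(-5 + Q)*(Q + Q²) (z(Q) = -10 + 2*((-5 + Q)*(Q*Q + Q)) = -10 + 2*((-5 + Q)*(Q² + Q)) = -10 + 2*((-5 + Q)*(Q + Q²)) = -10 + 2*(-5 + Q)*(Q + Q²))
S(-2)*z(f) = (-10 - 10*13 - 8*13² + 2*13³)/(-2) = -(-10 - 130 - 8*169 + 2*2197)/2 = -(-10 - 130 - 1352 + 4394)/2 = -½*2902 = -1451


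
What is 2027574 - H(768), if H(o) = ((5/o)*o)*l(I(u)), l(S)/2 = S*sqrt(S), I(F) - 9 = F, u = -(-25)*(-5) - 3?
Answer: 2027574 + 1190*I*sqrt(119) ≈ 2.0276e+6 + 12981.0*I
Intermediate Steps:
u = -128 (u = -5*25 - 3 = -125 - 3 = -128)
I(F) = 9 + F
l(S) = 2*S**(3/2) (l(S) = 2*(S*sqrt(S)) = 2*S**(3/2))
H(o) = -1190*I*sqrt(119) (H(o) = ((5/o)*o)*(2*(9 - 128)**(3/2)) = 5*(2*(-119)**(3/2)) = 5*(2*(-119*I*sqrt(119))) = 5*(-238*I*sqrt(119)) = -1190*I*sqrt(119))
2027574 - H(768) = 2027574 - (-1190)*I*sqrt(119) = 2027574 + 1190*I*sqrt(119)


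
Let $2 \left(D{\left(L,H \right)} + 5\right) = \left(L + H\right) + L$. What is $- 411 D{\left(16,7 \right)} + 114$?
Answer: $- \frac{11691}{2} \approx -5845.5$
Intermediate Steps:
$D{\left(L,H \right)} = -5 + L + \frac{H}{2}$ ($D{\left(L,H \right)} = -5 + \frac{\left(L + H\right) + L}{2} = -5 + \frac{\left(H + L\right) + L}{2} = -5 + \frac{H + 2 L}{2} = -5 + \left(L + \frac{H}{2}\right) = -5 + L + \frac{H}{2}$)
$- 411 D{\left(16,7 \right)} + 114 = - 411 \left(-5 + 16 + \frac{1}{2} \cdot 7\right) + 114 = - 411 \left(-5 + 16 + \frac{7}{2}\right) + 114 = \left(-411\right) \frac{29}{2} + 114 = - \frac{11919}{2} + 114 = - \frac{11691}{2}$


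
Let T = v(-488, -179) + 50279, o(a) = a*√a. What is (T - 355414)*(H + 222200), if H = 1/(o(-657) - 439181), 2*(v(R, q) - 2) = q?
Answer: 5494005*(-48661800*√73 + 10842890911*I)/(2*(-439181*I + 1971*√73)) ≈ -6.7820e+10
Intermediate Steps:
v(R, q) = 2 + q/2
o(a) = a^(3/2)
T = 100383/2 (T = (2 + (½)*(-179)) + 50279 = (2 - 179/2) + 50279 = -175/2 + 50279 = 100383/2 ≈ 50192.)
H = 1/(-439181 - 1971*I*√73) (H = 1/((-657)^(3/2) - 439181) = 1/(-1971*I*√73 - 439181) = 1/(-439181 - 1971*I*√73) ≈ -2.2736e-6 + 8.7181e-8*I)
(T - 355414)*(H + 222200) = (100383/2 - 355414)*(I/(-439181*I + 1971*√73) + 222200) = -610445*(222200 + I/(-439181*I + 1971*√73))/2 = -67820439500 - 610445*I/(2*(-439181*I + 1971*√73))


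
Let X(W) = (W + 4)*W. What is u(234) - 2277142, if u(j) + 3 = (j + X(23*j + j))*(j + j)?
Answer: 14768810927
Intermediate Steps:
X(W) = W*(4 + W) (X(W) = (4 + W)*W = W*(4 + W))
u(j) = -3 + 2*j*(j + 24*j*(4 + 24*j)) (u(j) = -3 + (j + (23*j + j)*(4 + (23*j + j)))*(j + j) = -3 + (j + (24*j)*(4 + 24*j))*(2*j) = -3 + (j + 24*j*(4 + 24*j))*(2*j) = -3 + 2*j*(j + 24*j*(4 + 24*j)))
u(234) - 2277142 = (-3 + 194*234² + 1152*234³) - 2277142 = (-3 + 194*54756 + 1152*12812904) - 2277142 = (-3 + 10622664 + 14760465408) - 2277142 = 14771088069 - 2277142 = 14768810927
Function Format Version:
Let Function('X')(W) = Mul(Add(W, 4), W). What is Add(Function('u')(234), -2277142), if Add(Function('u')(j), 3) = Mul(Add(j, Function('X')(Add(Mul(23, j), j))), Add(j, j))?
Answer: 14768810927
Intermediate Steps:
Function('X')(W) = Mul(W, Add(4, W)) (Function('X')(W) = Mul(Add(4, W), W) = Mul(W, Add(4, W)))
Function('u')(j) = Add(-3, Mul(2, j, Add(j, Mul(24, j, Add(4, Mul(24, j)))))) (Function('u')(j) = Add(-3, Mul(Add(j, Mul(Add(Mul(23, j), j), Add(4, Add(Mul(23, j), j)))), Add(j, j))) = Add(-3, Mul(Add(j, Mul(Mul(24, j), Add(4, Mul(24, j)))), Mul(2, j))) = Add(-3, Mul(Add(j, Mul(24, j, Add(4, Mul(24, j)))), Mul(2, j))) = Add(-3, Mul(2, j, Add(j, Mul(24, j, Add(4, Mul(24, j)))))))
Add(Function('u')(234), -2277142) = Add(Add(-3, Mul(194, Pow(234, 2)), Mul(1152, Pow(234, 3))), -2277142) = Add(Add(-3, Mul(194, 54756), Mul(1152, 12812904)), -2277142) = Add(Add(-3, 10622664, 14760465408), -2277142) = Add(14771088069, -2277142) = 14768810927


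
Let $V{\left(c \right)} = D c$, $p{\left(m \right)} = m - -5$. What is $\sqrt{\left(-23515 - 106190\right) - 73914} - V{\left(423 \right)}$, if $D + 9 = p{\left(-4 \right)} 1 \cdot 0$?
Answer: $3807 + i \sqrt{203619} \approx 3807.0 + 451.24 i$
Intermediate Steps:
$p{\left(m \right)} = 5 + m$ ($p{\left(m \right)} = m + 5 = 5 + m$)
$D = -9$ ($D = -9 + \left(5 - 4\right) 1 \cdot 0 = -9 + 1 \cdot 1 \cdot 0 = -9 + 1 \cdot 0 = -9 + 0 = -9$)
$V{\left(c \right)} = - 9 c$
$\sqrt{\left(-23515 - 106190\right) - 73914} - V{\left(423 \right)} = \sqrt{\left(-23515 - 106190\right) - 73914} - \left(-9\right) 423 = \sqrt{-129705 - 73914} - -3807 = \sqrt{-203619} + 3807 = i \sqrt{203619} + 3807 = 3807 + i \sqrt{203619}$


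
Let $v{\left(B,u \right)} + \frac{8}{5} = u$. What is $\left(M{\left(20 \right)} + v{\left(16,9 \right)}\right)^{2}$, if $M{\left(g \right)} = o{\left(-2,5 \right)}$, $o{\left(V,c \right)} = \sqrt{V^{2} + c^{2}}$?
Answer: $\frac{2094}{25} + \frac{74 \sqrt{29}}{5} \approx 163.46$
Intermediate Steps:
$v{\left(B,u \right)} = - \frac{8}{5} + u$
$M{\left(g \right)} = \sqrt{29}$ ($M{\left(g \right)} = \sqrt{\left(-2\right)^{2} + 5^{2}} = \sqrt{4 + 25} = \sqrt{29}$)
$\left(M{\left(20 \right)} + v{\left(16,9 \right)}\right)^{2} = \left(\sqrt{29} + \left(- \frac{8}{5} + 9\right)\right)^{2} = \left(\sqrt{29} + \frac{37}{5}\right)^{2} = \left(\frac{37}{5} + \sqrt{29}\right)^{2}$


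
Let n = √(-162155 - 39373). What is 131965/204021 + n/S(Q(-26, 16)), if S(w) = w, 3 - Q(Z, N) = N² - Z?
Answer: 131965/204021 - 2*I*√622/31 ≈ 0.64682 - 1.609*I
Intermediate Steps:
Q(Z, N) = 3 + Z - N² (Q(Z, N) = 3 - (N² - Z) = 3 + (Z - N²) = 3 + Z - N²)
n = 18*I*√622 (n = √(-201528) = 18*I*√622 ≈ 448.92*I)
131965/204021 + n/S(Q(-26, 16)) = 131965/204021 + (18*I*√622)/(3 - 26 - 1*16²) = 131965*(1/204021) + (18*I*√622)/(3 - 26 - 1*256) = 131965/204021 + (18*I*√622)/(3 - 26 - 256) = 131965/204021 + (18*I*√622)/(-279) = 131965/204021 + (18*I*√622)*(-1/279) = 131965/204021 - 2*I*√622/31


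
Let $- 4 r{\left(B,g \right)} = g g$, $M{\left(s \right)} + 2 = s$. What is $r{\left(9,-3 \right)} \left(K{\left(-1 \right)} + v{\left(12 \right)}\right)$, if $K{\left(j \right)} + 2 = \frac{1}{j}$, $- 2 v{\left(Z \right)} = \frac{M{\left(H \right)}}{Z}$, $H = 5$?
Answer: $\frac{225}{32} \approx 7.0313$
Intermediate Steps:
$M{\left(s \right)} = -2 + s$
$v{\left(Z \right)} = - \frac{3}{2 Z}$ ($v{\left(Z \right)} = - \frac{\left(-2 + 5\right) \frac{1}{Z}}{2} = - \frac{3 \frac{1}{Z}}{2} = - \frac{3}{2 Z}$)
$r{\left(B,g \right)} = - \frac{g^{2}}{4}$ ($r{\left(B,g \right)} = - \frac{g g}{4} = - \frac{g^{2}}{4}$)
$K{\left(j \right)} = -2 + \frac{1}{j}$
$r{\left(9,-3 \right)} \left(K{\left(-1 \right)} + v{\left(12 \right)}\right) = - \frac{\left(-3\right)^{2}}{4} \left(\left(-2 + \frac{1}{-1}\right) - \frac{3}{2 \cdot 12}\right) = \left(- \frac{1}{4}\right) 9 \left(\left(-2 - 1\right) - \frac{1}{8}\right) = - \frac{9 \left(-3 - \frac{1}{8}\right)}{4} = \left(- \frac{9}{4}\right) \left(- \frac{25}{8}\right) = \frac{225}{32}$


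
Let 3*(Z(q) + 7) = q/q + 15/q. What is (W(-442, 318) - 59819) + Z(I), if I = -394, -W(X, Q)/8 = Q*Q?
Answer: -1026942497/1182 ≈ -8.6882e+5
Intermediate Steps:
W(X, Q) = -8*Q² (W(X, Q) = -8*Q*Q = -8*Q²)
Z(q) = -20/3 + 5/q (Z(q) = -7 + (q/q + 15/q)/3 = -7 + (1 + 15/q)/3 = -7 + (⅓ + 5/q) = -20/3 + 5/q)
(W(-442, 318) - 59819) + Z(I) = (-8*318² - 59819) + (-20/3 + 5/(-394)) = (-8*101124 - 59819) + (-20/3 + 5*(-1/394)) = (-808992 - 59819) + (-20/3 - 5/394) = -868811 - 7895/1182 = -1026942497/1182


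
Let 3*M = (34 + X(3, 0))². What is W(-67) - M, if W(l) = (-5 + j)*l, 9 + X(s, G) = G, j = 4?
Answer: -424/3 ≈ -141.33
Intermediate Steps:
X(s, G) = -9 + G
W(l) = -l (W(l) = (-5 + 4)*l = -l)
M = 625/3 (M = (34 + (-9 + 0))²/3 = (34 - 9)²/3 = (⅓)*25² = (⅓)*625 = 625/3 ≈ 208.33)
W(-67) - M = -1*(-67) - 1*625/3 = 67 - 625/3 = -424/3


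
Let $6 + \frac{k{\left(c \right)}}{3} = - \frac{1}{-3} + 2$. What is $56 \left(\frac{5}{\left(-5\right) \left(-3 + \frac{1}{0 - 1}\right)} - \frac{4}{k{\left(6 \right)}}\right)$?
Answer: $\frac{378}{11} \approx 34.364$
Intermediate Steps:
$k{\left(c \right)} = -11$ ($k{\left(c \right)} = -18 + 3 \left(- \frac{1}{-3} + 2\right) = -18 + 3 \left(\left(-1\right) \left(- \frac{1}{3}\right) + 2\right) = -18 + 3 \left(\frac{1}{3} + 2\right) = -18 + 3 \cdot \frac{7}{3} = -18 + 7 = -11$)
$56 \left(\frac{5}{\left(-5\right) \left(-3 + \frac{1}{0 - 1}\right)} - \frac{4}{k{\left(6 \right)}}\right) = 56 \left(\frac{5}{\left(-5\right) \left(-3 + \frac{1}{0 - 1}\right)} - \frac{4}{-11}\right) = 56 \left(\frac{5}{\left(-5\right) \left(-3 + \frac{1}{-1}\right)} - - \frac{4}{11}\right) = 56 \left(\frac{5}{\left(-5\right) \left(-3 - 1\right)} + \frac{4}{11}\right) = 56 \left(\frac{5}{\left(-5\right) \left(-4\right)} + \frac{4}{11}\right) = 56 \left(\frac{5}{20} + \frac{4}{11}\right) = 56 \left(5 \cdot \frac{1}{20} + \frac{4}{11}\right) = 56 \left(\frac{1}{4} + \frac{4}{11}\right) = 56 \cdot \frac{27}{44} = \frac{378}{11}$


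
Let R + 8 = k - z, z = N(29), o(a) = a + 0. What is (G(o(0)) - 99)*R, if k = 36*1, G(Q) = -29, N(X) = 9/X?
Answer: -102784/29 ≈ -3544.3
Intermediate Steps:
o(a) = a
z = 9/29 ≈ 0.31034
k = 36
R = 803/29 (R = -8 + (36 - 1*9/29) = -8 + (36 - 9/29) = -8 + 1035/29 = 803/29 ≈ 27.690)
(G(o(0)) - 99)*R = (-29 - 99)*(803/29) = -128*803/29 = -102784/29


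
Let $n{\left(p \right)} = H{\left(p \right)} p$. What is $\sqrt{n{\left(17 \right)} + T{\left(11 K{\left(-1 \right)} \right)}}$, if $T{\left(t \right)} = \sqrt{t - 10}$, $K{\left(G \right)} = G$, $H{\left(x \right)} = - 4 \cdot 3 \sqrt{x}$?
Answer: $\sqrt{- 204 \sqrt{17} + i \sqrt{21}} \approx 0.079 + 29.002 i$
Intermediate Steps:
$H{\left(x \right)} = - 12 \sqrt{x}$
$n{\left(p \right)} = - 12 p^{\frac{3}{2}}$ ($n{\left(p \right)} = - 12 \sqrt{p} p = - 12 p^{\frac{3}{2}}$)
$T{\left(t \right)} = \sqrt{-10 + t}$
$\sqrt{n{\left(17 \right)} + T{\left(11 K{\left(-1 \right)} \right)}} = \sqrt{- 12 \cdot 17^{\frac{3}{2}} + \sqrt{-10 + 11 \left(-1\right)}} = \sqrt{- 12 \cdot 17 \sqrt{17} + \sqrt{-10 - 11}} = \sqrt{- 204 \sqrt{17} + \sqrt{-21}} = \sqrt{- 204 \sqrt{17} + i \sqrt{21}}$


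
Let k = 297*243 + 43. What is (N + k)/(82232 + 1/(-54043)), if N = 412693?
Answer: 26205829001/4444063975 ≈ 5.8968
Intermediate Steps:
k = 72214 (k = 72171 + 43 = 72214)
(N + k)/(82232 + 1/(-54043)) = (412693 + 72214)/(82232 + 1/(-54043)) = 484907/(82232 - 1/54043) = 484907/(4444063975/54043) = 484907*(54043/4444063975) = 26205829001/4444063975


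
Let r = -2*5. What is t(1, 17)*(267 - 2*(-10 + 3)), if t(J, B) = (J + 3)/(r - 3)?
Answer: -1124/13 ≈ -86.462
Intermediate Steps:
r = -10
t(J, B) = -3/13 - J/13 (t(J, B) = (J + 3)/(-10 - 3) = (3 + J)/(-13) = (3 + J)*(-1/13) = -3/13 - J/13)
t(1, 17)*(267 - 2*(-10 + 3)) = (-3/13 - 1/13*1)*(267 - 2*(-10 + 3)) = (-3/13 - 1/13)*(267 - 2*(-7)) = -4*(267 + 14)/13 = -4/13*281 = -1124/13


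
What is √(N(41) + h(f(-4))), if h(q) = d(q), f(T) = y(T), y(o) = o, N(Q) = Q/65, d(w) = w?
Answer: I*√14235/65 ≈ 1.8355*I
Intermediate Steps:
N(Q) = Q/65 (N(Q) = Q*(1/65) = Q/65)
f(T) = T
h(q) = q
√(N(41) + h(f(-4))) = √((1/65)*41 - 4) = √(41/65 - 4) = √(-219/65) = I*√14235/65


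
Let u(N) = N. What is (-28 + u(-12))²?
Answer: 1600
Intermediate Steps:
(-28 + u(-12))² = (-28 - 12)² = (-40)² = 1600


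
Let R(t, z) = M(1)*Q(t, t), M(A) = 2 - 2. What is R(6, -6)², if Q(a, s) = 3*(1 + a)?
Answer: 0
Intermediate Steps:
M(A) = 0
Q(a, s) = 3 + 3*a
R(t, z) = 0 (R(t, z) = 0*(3 + 3*t) = 0)
R(6, -6)² = 0² = 0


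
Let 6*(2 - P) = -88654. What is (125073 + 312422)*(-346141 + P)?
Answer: -434909404550/3 ≈ -1.4497e+11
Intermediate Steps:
P = 44333/3 (P = 2 - ⅙*(-88654) = 2 + 44327/3 = 44333/3 ≈ 14778.)
(125073 + 312422)*(-346141 + P) = (125073 + 312422)*(-346141 + 44333/3) = 437495*(-994090/3) = -434909404550/3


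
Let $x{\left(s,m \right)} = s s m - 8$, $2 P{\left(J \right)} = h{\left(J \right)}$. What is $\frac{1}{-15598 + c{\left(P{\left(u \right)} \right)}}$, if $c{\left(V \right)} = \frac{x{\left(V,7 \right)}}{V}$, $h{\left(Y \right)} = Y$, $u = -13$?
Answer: $- \frac{26}{406699} \approx -6.3929 \cdot 10^{-5}$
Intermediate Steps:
$P{\left(J \right)} = \frac{J}{2}$
$x{\left(s,m \right)} = -8 + m s^{2}$ ($x{\left(s,m \right)} = s^{2} m - 8 = m s^{2} - 8 = -8 + m s^{2}$)
$c{\left(V \right)} = \frac{-8 + 7 V^{2}}{V}$
$\frac{1}{-15598 + c{\left(P{\left(u \right)} \right)}} = \frac{1}{-15598 + \left(- \frac{8}{\frac{1}{2} \left(-13\right)} + 7 \cdot \frac{1}{2} \left(-13\right)\right)} = \frac{1}{-15598 + \left(- \frac{8}{- \frac{13}{2}} + 7 \left(- \frac{13}{2}\right)\right)} = \frac{1}{-15598 - \frac{1151}{26}} = \frac{1}{- \frac{406699}{26}} = - \frac{26}{406699}$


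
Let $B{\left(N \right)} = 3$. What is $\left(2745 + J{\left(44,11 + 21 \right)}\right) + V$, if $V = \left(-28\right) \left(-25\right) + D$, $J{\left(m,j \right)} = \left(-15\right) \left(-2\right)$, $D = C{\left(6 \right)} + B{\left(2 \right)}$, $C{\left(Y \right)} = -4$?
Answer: $3474$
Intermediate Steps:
$D = -1$ ($D = -4 + 3 = -1$)
$J{\left(m,j \right)} = 30$
$V = 699$ ($V = \left(-28\right) \left(-25\right) - 1 = 700 - 1 = 699$)
$\left(2745 + J{\left(44,11 + 21 \right)}\right) + V = \left(2745 + 30\right) + 699 = 2775 + 699 = 3474$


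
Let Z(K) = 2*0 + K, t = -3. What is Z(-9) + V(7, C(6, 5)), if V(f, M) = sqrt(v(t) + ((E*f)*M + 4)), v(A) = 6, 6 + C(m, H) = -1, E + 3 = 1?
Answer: -9 + 6*sqrt(3) ≈ 1.3923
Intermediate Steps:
E = -2 (E = -3 + 1 = -2)
C(m, H) = -7 (C(m, H) = -6 - 1 = -7)
Z(K) = K (Z(K) = 0 + K = K)
V(f, M) = sqrt(10 - 2*M*f) (V(f, M) = sqrt(6 + ((-2*f)*M + 4)) = sqrt(6 + (-2*M*f + 4)) = sqrt(6 + (4 - 2*M*f)) = sqrt(10 - 2*M*f))
Z(-9) + V(7, C(6, 5)) = -9 + sqrt(10 - 2*(-7)*7) = -9 + sqrt(10 + 98) = -9 + sqrt(108) = -9 + 6*sqrt(3)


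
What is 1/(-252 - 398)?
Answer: -1/650 ≈ -0.0015385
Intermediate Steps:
1/(-252 - 398) = 1/(-650) = -1/650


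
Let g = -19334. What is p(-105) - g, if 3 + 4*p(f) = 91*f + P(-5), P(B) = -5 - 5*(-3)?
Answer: 16947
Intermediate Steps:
P(B) = 10 (P(B) = -5 + 15 = 10)
p(f) = 7/4 + 91*f/4 (p(f) = -¾ + (91*f + 10)/4 = -¾ + (10 + 91*f)/4 = -¾ + (5/2 + 91*f/4) = 7/4 + 91*f/4)
p(-105) - g = (7/4 + (91/4)*(-105)) - 1*(-19334) = (7/4 - 9555/4) + 19334 = -2387 + 19334 = 16947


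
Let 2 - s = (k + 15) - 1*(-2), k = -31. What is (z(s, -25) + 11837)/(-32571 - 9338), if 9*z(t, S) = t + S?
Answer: -11836/41909 ≈ -0.28242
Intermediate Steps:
s = 16 (s = 2 - ((-31 + 15) - 1*(-2)) = 2 - (-16 + 2) = 2 - 1*(-14) = 2 + 14 = 16)
z(t, S) = S/9 + t/9 (z(t, S) = (t + S)/9 = (S + t)/9 = S/9 + t/9)
(z(s, -25) + 11837)/(-32571 - 9338) = (((1/9)*(-25) + (1/9)*16) + 11837)/(-32571 - 9338) = ((-25/9 + 16/9) + 11837)/(-41909) = (-1 + 11837)*(-1/41909) = 11836*(-1/41909) = -11836/41909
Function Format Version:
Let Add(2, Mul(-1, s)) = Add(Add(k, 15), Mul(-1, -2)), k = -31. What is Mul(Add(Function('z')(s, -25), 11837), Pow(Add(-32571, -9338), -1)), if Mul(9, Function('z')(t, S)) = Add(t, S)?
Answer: Rational(-11836, 41909) ≈ -0.28242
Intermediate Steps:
s = 16 (s = Add(2, Mul(-1, Add(Add(-31, 15), Mul(-1, -2)))) = Add(2, Mul(-1, Add(-16, 2))) = Add(2, Mul(-1, -14)) = Add(2, 14) = 16)
Function('z')(t, S) = Add(Mul(Rational(1, 9), S), Mul(Rational(1, 9), t)) (Function('z')(t, S) = Mul(Rational(1, 9), Add(t, S)) = Mul(Rational(1, 9), Add(S, t)) = Add(Mul(Rational(1, 9), S), Mul(Rational(1, 9), t)))
Mul(Add(Function('z')(s, -25), 11837), Pow(Add(-32571, -9338), -1)) = Mul(Add(Add(Mul(Rational(1, 9), -25), Mul(Rational(1, 9), 16)), 11837), Pow(Add(-32571, -9338), -1)) = Mul(Add(Add(Rational(-25, 9), Rational(16, 9)), 11837), Pow(-41909, -1)) = Mul(Add(-1, 11837), Rational(-1, 41909)) = Mul(11836, Rational(-1, 41909)) = Rational(-11836, 41909)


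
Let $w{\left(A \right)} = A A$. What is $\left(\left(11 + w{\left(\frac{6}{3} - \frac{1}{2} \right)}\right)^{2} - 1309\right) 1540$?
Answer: $- \frac{6981975}{4} \approx -1.7455 \cdot 10^{6}$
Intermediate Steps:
$w{\left(A \right)} = A^{2}$
$\left(\left(11 + w{\left(\frac{6}{3} - \frac{1}{2} \right)}\right)^{2} - 1309\right) 1540 = \left(\left(11 + \left(\frac{6}{3} - \frac{1}{2}\right)^{2}\right)^{2} - 1309\right) 1540 = \left(\left(11 + \left(6 \cdot \frac{1}{3} - \frac{1}{2}\right)^{2}\right)^{2} - 1309\right) 1540 = \left(\left(11 + \left(2 - \frac{1}{2}\right)^{2}\right)^{2} - 1309\right) 1540 = \left(\left(11 + \left(\frac{3}{2}\right)^{2}\right)^{2} - 1309\right) 1540 = \left(\left(11 + \frac{9}{4}\right)^{2} - 1309\right) 1540 = \left(\left(\frac{53}{4}\right)^{2} - 1309\right) 1540 = \left(\frac{2809}{16} - 1309\right) 1540 = \left(- \frac{18135}{16}\right) 1540 = - \frac{6981975}{4}$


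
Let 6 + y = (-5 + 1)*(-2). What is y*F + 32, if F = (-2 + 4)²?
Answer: 40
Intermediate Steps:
F = 4 (F = 2² = 4)
y = 2 (y = -6 + (-5 + 1)*(-2) = -6 - 4*(-2) = -6 + 8 = 2)
y*F + 32 = 2*4 + 32 = 8 + 32 = 40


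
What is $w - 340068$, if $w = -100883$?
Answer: $-440951$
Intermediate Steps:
$w - 340068 = -100883 - 340068 = -440951$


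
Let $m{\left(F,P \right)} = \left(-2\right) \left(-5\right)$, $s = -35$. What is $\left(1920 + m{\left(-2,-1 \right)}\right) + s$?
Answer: $1895$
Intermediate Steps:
$m{\left(F,P \right)} = 10$
$\left(1920 + m{\left(-2,-1 \right)}\right) + s = \left(1920 + 10\right) - 35 = 1930 - 35 = 1895$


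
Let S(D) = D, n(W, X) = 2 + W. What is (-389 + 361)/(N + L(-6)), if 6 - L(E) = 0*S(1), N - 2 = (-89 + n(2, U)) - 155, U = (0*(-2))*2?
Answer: 7/58 ≈ 0.12069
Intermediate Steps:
U = 0 (U = 0*2 = 0)
N = -238 (N = 2 + ((-89 + (2 + 2)) - 155) = 2 + ((-89 + 4) - 155) = 2 + (-85 - 155) = 2 - 240 = -238)
L(E) = 6 (L(E) = 6 - 0 = 6 - 1*0 = 6 + 0 = 6)
(-389 + 361)/(N + L(-6)) = (-389 + 361)/(-238 + 6) = -28/(-232) = -28*(-1/232) = 7/58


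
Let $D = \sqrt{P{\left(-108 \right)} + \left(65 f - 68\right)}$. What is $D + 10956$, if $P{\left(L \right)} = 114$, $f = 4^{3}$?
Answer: $10956 + \sqrt{4206} \approx 11021.0$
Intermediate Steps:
$f = 64$
$D = \sqrt{4206}$ ($D = \sqrt{114 + \left(65 \cdot 64 - 68\right)} = \sqrt{114 + \left(4160 - 68\right)} = \sqrt{114 + 4092} = \sqrt{4206} \approx 64.854$)
$D + 10956 = \sqrt{4206} + 10956 = 10956 + \sqrt{4206}$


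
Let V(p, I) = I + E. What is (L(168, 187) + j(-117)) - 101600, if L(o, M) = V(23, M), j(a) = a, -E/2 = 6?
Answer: -101542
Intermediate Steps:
E = -12 (E = -2*6 = -12)
V(p, I) = -12 + I (V(p, I) = I - 12 = -12 + I)
L(o, M) = -12 + M
(L(168, 187) + j(-117)) - 101600 = ((-12 + 187) - 117) - 101600 = (175 - 117) - 101600 = 58 - 101600 = -101542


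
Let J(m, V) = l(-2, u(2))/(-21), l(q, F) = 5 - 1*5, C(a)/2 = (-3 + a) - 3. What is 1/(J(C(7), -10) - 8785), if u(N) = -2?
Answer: -1/8785 ≈ -0.00011383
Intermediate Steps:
C(a) = -12 + 2*a (C(a) = 2*((-3 + a) - 3) = 2*(-6 + a) = -12 + 2*a)
l(q, F) = 0 (l(q, F) = 5 - 5 = 0)
J(m, V) = 0 (J(m, V) = 0/(-21) = 0*(-1/21) = 0)
1/(J(C(7), -10) - 8785) = 1/(0 - 8785) = 1/(-8785) = -1/8785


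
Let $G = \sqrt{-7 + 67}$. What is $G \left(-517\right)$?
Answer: $- 1034 \sqrt{15} \approx -4004.7$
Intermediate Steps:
$G = 2 \sqrt{15}$ ($G = \sqrt{60} = 2 \sqrt{15} \approx 7.746$)
$G \left(-517\right) = 2 \sqrt{15} \left(-517\right) = - 1034 \sqrt{15}$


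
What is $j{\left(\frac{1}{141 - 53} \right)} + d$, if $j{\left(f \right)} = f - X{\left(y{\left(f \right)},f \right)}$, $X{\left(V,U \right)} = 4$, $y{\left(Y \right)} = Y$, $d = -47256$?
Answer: $- \frac{4158879}{88} \approx -47260.0$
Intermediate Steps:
$j{\left(f \right)} = -4 + f$ ($j{\left(f \right)} = f - 4 = -4 + f$)
$j{\left(\frac{1}{141 - 53} \right)} + d = \left(-4 + \frac{1}{141 - 53}\right) - 47256 = \left(-4 + \frac{1}{88}\right) - 47256 = - \frac{351}{88} - 47256 = - \frac{4158879}{88}$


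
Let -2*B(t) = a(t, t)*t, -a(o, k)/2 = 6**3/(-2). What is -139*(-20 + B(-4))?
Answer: -57268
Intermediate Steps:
a(o, k) = 216 (a(o, k) = -2*6**3/(-2) = -432*(-1)/2 = -2*(-108) = 216)
B(t) = -108*t
-139*(-20 + B(-4)) = -139*(-20 - 108*(-4)) = -139*(-20 + 432) = -139*412 = -57268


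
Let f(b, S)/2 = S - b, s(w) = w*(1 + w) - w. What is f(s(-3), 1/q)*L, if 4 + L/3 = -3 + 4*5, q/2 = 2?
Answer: -1365/2 ≈ -682.50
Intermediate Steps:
s(w) = -w + w*(1 + w)
q = 4 (q = 2*2 = 4)
L = 39 (L = -12 + 3*(-3 + 4*5) = -12 + 3*(-3 + 20) = -12 + 3*17 = -12 + 51 = 39)
f(b, S) = -2*b + 2*S (f(b, S) = 2*(S - b) = -2*b + 2*S)
f(s(-3), 1/q)*L = (-2*(-3)² + 2/4)*39 = (-2*9 + 2*(¼))*39 = (-18 + ½)*39 = -35/2*39 = -1365/2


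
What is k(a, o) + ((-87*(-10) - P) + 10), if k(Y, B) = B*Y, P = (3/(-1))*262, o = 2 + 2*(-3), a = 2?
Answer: 1658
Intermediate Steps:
o = -4 (o = 2 - 6 = -4)
P = -786 (P = (3*(-1))*262 = -3*262 = -786)
k(a, o) + ((-87*(-10) - P) + 10) = -4*2 + ((-87*(-10) - 1*(-786)) + 10) = -8 + ((870 + 786) + 10) = -8 + (1656 + 10) = -8 + 1666 = 1658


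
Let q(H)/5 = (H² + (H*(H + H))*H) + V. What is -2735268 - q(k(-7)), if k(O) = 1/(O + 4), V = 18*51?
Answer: -73976171/27 ≈ -2.7399e+6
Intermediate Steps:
V = 918
k(O) = 1/(4 + O)
q(H) = 4590 + 5*H² + 10*H³ (q(H) = 5*((H² + (H*(H + H))*H) + 918) = 5*((H² + (H*(2*H))*H) + 918) = 5*((H² + (2*H²)*H) + 918) = 5*((H² + 2*H³) + 918) = 5*(918 + H² + 2*H³) = 4590 + 5*H² + 10*H³)
-2735268 - q(k(-7)) = -2735268 - (4590 + 5*(1/(4 - 7))² + 10*(1/(4 - 7))³) = -2735268 - (4590 + 5*(1/(-3))² + 10*(1/(-3))³) = -2735268 - (4590 + 5*(-⅓)² + 10*(-⅓)³) = -2735268 - (4590 + 5*(⅑) + 10*(-1/27)) = -2735268 - (4590 + 5/9 - 10/27) = -2735268 - 1*123935/27 = -2735268 - 123935/27 = -73976171/27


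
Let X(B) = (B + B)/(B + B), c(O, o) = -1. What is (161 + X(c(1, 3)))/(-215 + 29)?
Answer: -27/31 ≈ -0.87097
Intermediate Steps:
X(B) = 1 (X(B) = (2*B)/((2*B)) = (2*B)*(1/(2*B)) = 1)
(161 + X(c(1, 3)))/(-215 + 29) = (161 + 1)/(-215 + 29) = 162/(-186) = 162*(-1/186) = -27/31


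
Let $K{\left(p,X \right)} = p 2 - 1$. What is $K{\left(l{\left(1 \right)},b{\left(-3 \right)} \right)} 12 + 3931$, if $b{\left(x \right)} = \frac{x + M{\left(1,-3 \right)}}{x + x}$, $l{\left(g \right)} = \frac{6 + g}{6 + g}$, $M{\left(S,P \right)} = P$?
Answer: $3943$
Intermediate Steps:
$l{\left(g \right)} = 1$
$b{\left(x \right)} = \frac{-3 + x}{2 x}$ ($b{\left(x \right)} = \frac{x - 3}{x + x} = \frac{-3 + x}{2 x}$)
$K{\left(p,X \right)} = -1 + 2 p$ ($K{\left(p,X \right)} = 2 p - 1 = -1 + 2 p$)
$K{\left(l{\left(1 \right)},b{\left(-3 \right)} \right)} 12 + 3931 = \left(-1 + 2 \cdot 1\right) 12 + 3931 = \left(-1 + 2\right) 12 + 3931 = 1 \cdot 12 + 3931 = 12 + 3931 = 3943$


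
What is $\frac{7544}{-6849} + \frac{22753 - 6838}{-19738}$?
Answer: $- \frac{257905307}{135185562} \approx -1.9078$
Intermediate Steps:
$\frac{7544}{-6849} + \frac{22753 - 6838}{-19738} = 7544 \left(- \frac{1}{6849}\right) + \left(22753 - 6838\right) \left(- \frac{1}{19738}\right) = - \frac{7544}{6849} + 15915 \left(- \frac{1}{19738}\right) = - \frac{7544}{6849} - \frac{15915}{19738} = - \frac{257905307}{135185562}$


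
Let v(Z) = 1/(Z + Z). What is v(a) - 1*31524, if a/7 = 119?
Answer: -52518983/1666 ≈ -31524.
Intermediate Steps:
a = 833 (a = 7*119 = 833)
v(Z) = 1/(2*Z)
v(a) - 1*31524 = (½)/833 - 1*31524 = (½)*(1/833) - 31524 = 1/1666 - 31524 = -52518983/1666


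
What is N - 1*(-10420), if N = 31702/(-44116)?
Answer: 229828509/22058 ≈ 10419.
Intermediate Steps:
N = -15851/22058 (N = 31702*(-1/44116) = -15851/22058 ≈ -0.71861)
N - 1*(-10420) = -15851/22058 - 1*(-10420) = -15851/22058 + 10420 = 229828509/22058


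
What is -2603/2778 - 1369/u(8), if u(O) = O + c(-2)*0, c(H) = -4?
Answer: -1911953/11112 ≈ -172.06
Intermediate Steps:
u(O) = O (u(O) = O - 4*0 = O + 0 = O)
-2603/2778 - 1369/u(8) = -2603/2778 - 1369/8 = -1911953/11112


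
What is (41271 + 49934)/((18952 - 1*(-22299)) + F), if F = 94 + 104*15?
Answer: 18241/8581 ≈ 2.1257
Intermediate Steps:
F = 1654 (F = 94 + 1560 = 1654)
(41271 + 49934)/((18952 - 1*(-22299)) + F) = (41271 + 49934)/((18952 - 1*(-22299)) + 1654) = 91205/((18952 + 22299) + 1654) = 91205/(41251 + 1654) = 91205/42905 = 91205*(1/42905) = 18241/8581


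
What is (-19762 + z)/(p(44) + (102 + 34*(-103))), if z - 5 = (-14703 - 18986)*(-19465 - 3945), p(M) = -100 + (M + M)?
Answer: -788639733/3412 ≈ -2.3114e+5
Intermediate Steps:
p(M) = -100 + 2*M
z = 788659495 (z = 5 + (-14703 - 18986)*(-19465 - 3945) = 5 - 33689*(-23410) = 5 + 788659490 = 788659495)
(-19762 + z)/(p(44) + (102 + 34*(-103))) = (-19762 + 788659495)/((-100 + 2*44) + (102 + 34*(-103))) = 788639733/((-100 + 88) + (102 - 3502)) = 788639733/(-12 - 3400) = 788639733/(-3412) = 788639733*(-1/3412) = -788639733/3412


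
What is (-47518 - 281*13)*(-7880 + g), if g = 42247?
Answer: -1758593757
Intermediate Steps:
(-47518 - 281*13)*(-7880 + g) = (-47518 - 281*13)*(-7880 + 42247) = (-47518 - 3653)*34367 = -51171*34367 = -1758593757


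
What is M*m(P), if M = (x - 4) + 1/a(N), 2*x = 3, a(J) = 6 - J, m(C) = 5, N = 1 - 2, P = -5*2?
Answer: -165/14 ≈ -11.786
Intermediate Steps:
P = -10
N = -1
x = 3/2 (x = (½)*3 = 3/2 ≈ 1.5000)
M = -33/14 (M = (3/2 - 4) + 1/(6 - 1*(-1)) = -5/2 + 1/(6 + 1) = -5/2 + 1/7 = -5/2 + ⅐ = -33/14 ≈ -2.3571)
M*m(P) = -33/14*5 = -165/14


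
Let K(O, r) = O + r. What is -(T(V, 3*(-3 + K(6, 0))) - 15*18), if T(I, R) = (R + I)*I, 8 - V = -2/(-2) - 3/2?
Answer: 485/4 ≈ 121.25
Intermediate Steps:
V = 17/2 (V = 8 - (-2/(-2) - 3/2) = 8 - (-2*(-1/2) - 3*1/2) = 8 - (1 - 3/2) = 8 - 1*(-1/2) = 8 + 1/2 = 17/2 ≈ 8.5000)
T(I, R) = I*(I + R) (T(I, R) = (I + R)*I = I*(I + R))
-(T(V, 3*(-3 + K(6, 0))) - 15*18) = -(17*(17/2 + 3*(-3 + (6 + 0)))/2 - 15*18) = -(17*(17/2 + 3*(-3 + 6))/2 - 270) = -(17*(17/2 + 3*3)/2 - 270) = -(17*(17/2 + 9)/2 - 270) = -((17/2)*(35/2) - 270) = -(595/4 - 270) = -1*(-485/4) = 485/4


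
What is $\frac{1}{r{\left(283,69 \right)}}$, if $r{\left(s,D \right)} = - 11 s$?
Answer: $- \frac{1}{3113} \approx -0.00032123$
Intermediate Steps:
$\frac{1}{r{\left(283,69 \right)}} = \frac{1}{\left(-11\right) 283} = \frac{1}{-3113} = - \frac{1}{3113}$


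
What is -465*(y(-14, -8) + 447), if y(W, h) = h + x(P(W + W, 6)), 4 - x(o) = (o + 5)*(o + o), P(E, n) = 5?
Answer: -159495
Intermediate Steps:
x(o) = 4 - 2*o*(5 + o) (x(o) = 4 - (o + 5)*(o + o) = 4 - (5 + o)*2*o = 4 - 2*o*(5 + o))
y(W, h) = -96 + h (y(W, h) = h + (4 - 10*5 - 2*5²) = h + (4 - 50 - 2*25) = h + (4 - 50 - 50) = h - 96 = -96 + h)
-465*(y(-14, -8) + 447) = -465*((-96 - 8) + 447) = -465*(-104 + 447) = -465*343 = -159495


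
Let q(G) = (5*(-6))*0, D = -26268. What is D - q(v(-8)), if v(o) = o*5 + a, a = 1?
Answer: -26268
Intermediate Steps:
v(o) = 1 + 5*o (v(o) = o*5 + 1 = 5*o + 1 = 1 + 5*o)
q(G) = 0 (q(G) = -30*0 = 0)
D - q(v(-8)) = -26268 - 1*0 = -26268 + 0 = -26268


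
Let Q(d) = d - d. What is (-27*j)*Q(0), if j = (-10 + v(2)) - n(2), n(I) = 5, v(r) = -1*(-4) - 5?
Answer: 0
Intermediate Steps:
v(r) = -1 (v(r) = 4 - 5 = -1)
j = -16 (j = (-10 - 1) - 1*5 = -11 - 5 = -16)
Q(d) = 0
(-27*j)*Q(0) = -27*(-16)*0 = 432*0 = 0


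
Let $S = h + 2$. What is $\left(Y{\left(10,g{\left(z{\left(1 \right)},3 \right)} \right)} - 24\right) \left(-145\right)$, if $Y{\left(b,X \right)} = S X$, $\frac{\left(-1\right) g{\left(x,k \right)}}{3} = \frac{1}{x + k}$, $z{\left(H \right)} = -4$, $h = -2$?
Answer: $3480$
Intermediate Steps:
$g{\left(x,k \right)} = - \frac{3}{k + x}$ ($g{\left(x,k \right)} = - \frac{3}{x + k} = - \frac{3}{k + x}$)
$S = 0$ ($S = -2 + 2 = 0$)
$Y{\left(b,X \right)} = 0$ ($Y{\left(b,X \right)} = 0 X = 0$)
$\left(Y{\left(10,g{\left(z{\left(1 \right)},3 \right)} \right)} - 24\right) \left(-145\right) = \left(0 - 24\right) \left(-145\right) = \left(-24\right) \left(-145\right) = 3480$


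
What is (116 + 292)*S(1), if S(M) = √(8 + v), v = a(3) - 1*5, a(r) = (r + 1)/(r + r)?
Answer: 136*√33 ≈ 781.26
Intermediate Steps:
a(r) = (1 + r)/(2*r) (a(r) = (1 + r)/((2*r)) = (1 + r)*(1/(2*r)) = (1 + r)/(2*r))
v = -13/3 (v = (½)*(1 + 3)/3 - 1*5 = (½)*(⅓)*4 - 5 = ⅔ - 5 = -13/3 ≈ -4.3333)
S(M) = √33/3 (S(M) = √(8 - 13/3) = √(11/3) = √33/3)
(116 + 292)*S(1) = (116 + 292)*(√33/3) = 408*(√33/3) = 136*√33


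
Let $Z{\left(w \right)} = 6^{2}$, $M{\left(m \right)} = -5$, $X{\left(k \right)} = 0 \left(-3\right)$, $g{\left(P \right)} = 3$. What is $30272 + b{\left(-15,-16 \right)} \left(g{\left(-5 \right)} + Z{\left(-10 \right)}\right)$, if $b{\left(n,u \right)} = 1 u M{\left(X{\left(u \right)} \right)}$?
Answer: $33392$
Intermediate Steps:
$X{\left(k \right)} = 0$
$b{\left(n,u \right)} = - 5 u$ ($b{\left(n,u \right)} = 1 u \left(-5\right) = u \left(-5\right) = - 5 u$)
$Z{\left(w \right)} = 36$
$30272 + b{\left(-15,-16 \right)} \left(g{\left(-5 \right)} + Z{\left(-10 \right)}\right) = 30272 + \left(-5\right) \left(-16\right) \left(3 + 36\right) = 30272 + 80 \cdot 39 = 30272 + 3120 = 33392$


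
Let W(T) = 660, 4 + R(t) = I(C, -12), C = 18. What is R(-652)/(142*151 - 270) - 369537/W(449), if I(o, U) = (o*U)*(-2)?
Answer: -651962907/1164460 ≈ -559.88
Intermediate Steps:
I(o, U) = -2*U*o (I(o, U) = (U*o)*(-2) = -2*U*o)
R(t) = 428 (R(t) = -4 - 2*(-12)*18 = -4 + 432 = 428)
R(-652)/(142*151 - 270) - 369537/W(449) = 428/(142*151 - 270) - 369537/660 = 428/(21442 - 270) - 369537*1/660 = 428/21172 - 123179/220 = 428*(1/21172) - 123179/220 = 107/5293 - 123179/220 = -651962907/1164460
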